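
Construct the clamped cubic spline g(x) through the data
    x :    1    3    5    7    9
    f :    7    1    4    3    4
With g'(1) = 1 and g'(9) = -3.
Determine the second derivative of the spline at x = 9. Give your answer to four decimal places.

Write m_i for g''(x_i). With h_i = 2, 2, 2, 2 and divided differences Δ_i = -3, 3/2, -1/2, 1/2, the continuity of g' gives the tridiagonal system
  2·m_0 + 8·m_1 + 2·m_2 = 6(Δ_1 - Δ_0) = 27
  2·m_1 + 8·m_2 + 2·m_3 = 6(Δ_2 - Δ_1) = -12
  2·m_2 + 8·m_3 + 2·m_4 = 6(Δ_3 - Δ_2) = 6
Clamped end conditions give two more equations: 2h_0·m_0 + h_0·m_1 = 6(Δ_0 - g'(1)) = -24 and h_3·m_3 + 2h_3·m_4 = 6(g'(9) - Δ_3) = -21.
Solving: m_0 = -1049/112, m_1 = 377/56, m_2 = -65/16, m_3 = 197/56, m_4 = -785/112.

-7.0089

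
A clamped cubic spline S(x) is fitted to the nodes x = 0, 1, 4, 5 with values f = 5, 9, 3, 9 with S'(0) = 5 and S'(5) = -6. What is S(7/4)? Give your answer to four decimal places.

Put m_i = S'' at the i-th knot. Here h = (1, 3, 1) and Δ = (4, -2, 6), so the interior equations h_(i-1)·m_(i-1) + 2(h_(i-1)+h_i)·m_i + h_i·m_(i+1) = 6(Δ_i − Δ_(i-1)) read
  1·m_0 + 8·m_1 + 3·m_2 = 6(Δ_1 - Δ_0) = -36
  3·m_1 + 8·m_2 + 1·m_3 = 6(Δ_2 - Δ_1) = 48
Clamped end conditions give two more equations: 2h_0·m_0 + h_0·m_1 = 6(Δ_0 - S'(0)) = -6 and h_2·m_2 + 2h_2·m_3 = 6(S'(5) - Δ_2) = -72.
Forward elimination and back-substitution give m_0 = 16/7, m_1 = -74/7, m_2 = 108/7, m_3 = -306/7.
On [1, 4], S(x) = 9 + 6/7·(x - 1) - 37/7·(x - 1)² + 13/9·(x - 1)³.
With (x - 1) = 3/4: S(7/4) = 3261/448.

7.2790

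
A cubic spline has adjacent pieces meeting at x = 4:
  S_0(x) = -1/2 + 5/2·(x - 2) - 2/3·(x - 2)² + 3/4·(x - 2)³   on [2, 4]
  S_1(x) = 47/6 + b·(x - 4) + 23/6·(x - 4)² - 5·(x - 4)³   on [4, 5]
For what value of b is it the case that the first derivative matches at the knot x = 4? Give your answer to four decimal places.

8.8333

S_0'(x) = 5/2 - 4/3·(x - 2) + 9/4·(x - 2)², so S_0'(4) = 53/6. On the right, S_1'(4) = b, so b = 53/6.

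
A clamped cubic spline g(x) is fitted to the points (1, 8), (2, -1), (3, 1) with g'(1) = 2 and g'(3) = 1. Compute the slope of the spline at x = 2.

-6

Let m_i = g''(x_i). Step sizes h_i = 1, 1; slopes of the chords Δ_i = (y_(i+1) - y_i)/h_i = -9, 2.
  1·m_0 + 4·m_1 + 1·m_2 = 6(Δ_1 - Δ_0) = 66
Clamped end conditions give two more equations: 2h_0·m_0 + h_0·m_1 = 6(Δ_0 - g'(1)) = -66 and h_1·m_1 + 2h_1·m_2 = 6(g'(3) - Δ_1) = -6.
Hence m_0 = -50, m_1 = 34, m_2 = -20.
On [2, 3], g'(x) = b_1 + 2c_1·(x - 2) + 3d_1·(x - 2)² with b_1 = Δ_1 - h_1(2m_1 + m_2)/6 = -6, c_1 = m_1/2 = 17, d_1 = (m_2 - m_1)/(6h_1) = -9. So g'(2) = -6.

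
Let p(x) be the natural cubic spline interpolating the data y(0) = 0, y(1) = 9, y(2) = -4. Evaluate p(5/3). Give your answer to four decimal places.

1.9630

Let M_i = p''(x_i). Step sizes h_i = 1, 1; slopes of the chords Δ_i = (y_(i+1) - y_i)/h_i = 9, -13.
  1·M_0 + 4·M_1 + 1·M_2 = 6(Δ_1 - Δ_0) = -132
Natural end conditions: M_0 = M_2 = 0.
Hence M_0 = 0, M_1 = -33, M_2 = 0.
On [1, 2], p(x) = 9 - 2·(x - 1) - 33/2·(x - 1)² + 11/2·(x - 1)³.
With (x - 1) = 2/3: p(5/3) = 53/27.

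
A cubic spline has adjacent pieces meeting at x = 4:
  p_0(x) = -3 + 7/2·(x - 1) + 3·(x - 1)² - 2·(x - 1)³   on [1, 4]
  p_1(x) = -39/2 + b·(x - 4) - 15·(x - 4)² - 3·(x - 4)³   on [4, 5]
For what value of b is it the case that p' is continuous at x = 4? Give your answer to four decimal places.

p_0'(x) = 7/2 + 6·(x - 1) - 6·(x - 1)², so p_0'(4) = -65/2. On the right, p_1'(4) = b, so b = -65/2.

-32.5000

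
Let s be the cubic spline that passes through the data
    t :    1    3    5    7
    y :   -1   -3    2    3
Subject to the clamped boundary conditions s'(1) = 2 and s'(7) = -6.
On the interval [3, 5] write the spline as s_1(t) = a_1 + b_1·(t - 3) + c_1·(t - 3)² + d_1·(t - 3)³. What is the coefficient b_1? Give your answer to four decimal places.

-0.3333

With M_i denoting the second derivative at x_i, h_i = 2, 2, 2, and Δ_i = (y_(i+1) − y_i)/h_i = -1, 5/2, 1/2:
  2·M_0 + 8·M_1 + 2·M_2 = 6(Δ_1 - Δ_0) = 21
  2·M_1 + 8·M_2 + 2·M_3 = 6(Δ_2 - Δ_1) = -12
Clamped end conditions give two more equations: 2h_0·M_0 + h_0·M_1 = 6(Δ_0 - s'(1)) = -18 and h_2·M_2 + 2h_2·M_3 = 6(s'(7) - Δ_2) = -39.
Forward elimination and back-substitution give M_0 = -20/3, M_1 = 13/3, M_2 = -1/6, M_3 = -29/3.
On [3, 5], with s_1(t) = a_1 + b_1·(t - 3) + c_1·(t - 3)² + d_1·(t - 3)³: c_1 = M_1/2 = 13/6, d_1 = (M_2 - M_1)/(6h_1) = -3/8, b_1 = Δ_1 - h_1(2M_1 + M_2)/6 = -1/3.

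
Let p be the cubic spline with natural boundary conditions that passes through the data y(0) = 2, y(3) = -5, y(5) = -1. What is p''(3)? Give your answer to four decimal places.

2.6000

With M_i denoting the second derivative at x_i, h_i = 3, 2, and Δ_i = (y_(i+1) − y_i)/h_i = -7/3, 2:
  3·M_0 + 10·M_1 + 2·M_2 = 6(Δ_1 - Δ_0) = 26
Natural end conditions: M_0 = M_2 = 0.
Solving: M_0 = 0, M_1 = 13/5, M_2 = 0.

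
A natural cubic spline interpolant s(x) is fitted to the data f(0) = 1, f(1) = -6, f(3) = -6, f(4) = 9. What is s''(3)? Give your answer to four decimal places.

14.2500

With m_i denoting the second derivative at x_i, h_i = 1, 2, 1, and Δ_i = (y_(i+1) − y_i)/h_i = -7, 0, 15:
  1·m_0 + 6·m_1 + 2·m_2 = 6(Δ_1 - Δ_0) = 42
  2·m_1 + 6·m_2 + 1·m_3 = 6(Δ_2 - Δ_1) = 90
Natural end conditions: m_0 = m_3 = 0.
Hence m_0 = 0, m_1 = 9/4, m_2 = 57/4, m_3 = 0.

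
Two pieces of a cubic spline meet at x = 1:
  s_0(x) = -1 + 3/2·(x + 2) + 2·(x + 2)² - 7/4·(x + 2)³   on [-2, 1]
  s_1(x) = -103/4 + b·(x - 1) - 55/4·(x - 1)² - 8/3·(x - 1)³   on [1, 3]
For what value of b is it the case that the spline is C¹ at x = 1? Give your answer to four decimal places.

s_0'(x) = 3/2 + 4·(x + 2) - 21/4·(x + 2)², so s_0'(1) = -135/4. On the right, s_1'(1) = b, so b = -135/4.

-33.7500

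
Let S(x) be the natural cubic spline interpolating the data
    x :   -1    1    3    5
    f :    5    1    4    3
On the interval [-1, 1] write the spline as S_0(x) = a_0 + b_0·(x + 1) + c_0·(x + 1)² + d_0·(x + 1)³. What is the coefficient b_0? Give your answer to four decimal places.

With M_i denoting the second derivative at x_i, h_i = 2, 2, 2, and Δ_i = (y_(i+1) − y_i)/h_i = -2, 3/2, -1/2:
  2·M_0 + 8·M_1 + 2·M_2 = 6(Δ_1 - Δ_0) = 21
  2·M_1 + 8·M_2 + 2·M_3 = 6(Δ_2 - Δ_1) = -12
Natural end conditions: M_0 = M_3 = 0.
Solving: M_0 = 0, M_1 = 16/5, M_2 = -23/10, M_3 = 0.
On [-1, 1], with S_0(x) = a_0 + b_0·(x + 1) + c_0·(x + 1)² + d_0·(x + 1)³: c_0 = M_0/2 = 0, d_0 = (M_1 - M_0)/(6h_0) = 4/15, b_0 = Δ_0 - h_0(2M_0 + M_1)/6 = -46/15.

-3.0667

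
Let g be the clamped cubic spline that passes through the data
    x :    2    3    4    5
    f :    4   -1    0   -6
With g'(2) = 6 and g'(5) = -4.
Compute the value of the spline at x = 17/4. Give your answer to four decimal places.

Put σ_i = g'' at the i-th knot. Here h = (1, 1, 1) and Δ = (-5, 1, -6), so the interior equations h_(i-1)·σ_(i-1) + 2(h_(i-1)+h_i)·σ_i + h_i·σ_(i+1) = 6(Δ_i − Δ_(i-1)) read
  1·σ_0 + 4·σ_1 + 1·σ_2 = 6(Δ_1 - Δ_0) = 36
  1·σ_1 + 4·σ_2 + 1·σ_3 = 6(Δ_2 - Δ_1) = -42
Clamped end conditions give two more equations: 2h_0·σ_0 + h_0·σ_1 = 6(Δ_0 - g'(2)) = -66 and h_2·σ_2 + 2h_2·σ_3 = 6(g'(5) - Δ_2) = 12.
Solving the tridiagonal system: σ_0 = -688/15, σ_1 = 386/15, σ_2 = -316/15, σ_3 = 248/15.
On [4, 5], g(x) = 0 - 26/15·(x - 4) - 158/15·(x - 4)² + 94/15·(x - 4)³.
With (x - 4) = 1/4: g(17/4) = -159/160.

-0.9938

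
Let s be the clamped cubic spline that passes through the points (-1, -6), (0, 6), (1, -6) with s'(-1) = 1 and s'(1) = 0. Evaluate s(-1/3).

3

Let m_i = s''(x_i). Step sizes h_i = 1, 1; slopes of the chords Δ_i = (y_(i+1) - y_i)/h_i = 12, -12.
  1·m_0 + 4·m_1 + 1·m_2 = 6(Δ_1 - Δ_0) = -144
Clamped end conditions give two more equations: 2h_0·m_0 + h_0·m_1 = 6(Δ_0 - s'(-1)) = 66 and h_1·m_1 + 2h_1·m_2 = 6(s'(1) - Δ_1) = 72.
Hence m_0 = 137/2, m_1 = -71, m_2 = 143/2.
On [-1, 0], s(x) = -6 + 1·(x + 1) + 137/4·(x + 1)² - 93/4·(x + 1)³.
With (x + 1) = 2/3: s(-1/3) = 3.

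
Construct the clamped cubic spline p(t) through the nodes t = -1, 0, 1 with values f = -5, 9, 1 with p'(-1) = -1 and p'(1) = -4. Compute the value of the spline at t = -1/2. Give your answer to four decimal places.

Let M_i = p''(x_i). Step sizes h_i = 1, 1; slopes of the chords Δ_i = (y_(i+1) - y_i)/h_i = 14, -8.
  1·M_0 + 4·M_1 + 1·M_2 = 6(Δ_1 - Δ_0) = -132
Clamped end conditions give two more equations: 2h_0·M_0 + h_0·M_1 = 6(Δ_0 - p'(-1)) = 90 and h_1·M_1 + 2h_1·M_2 = 6(p'(1) - Δ_1) = 24.
Solving: M_0 = 153/2, M_1 = -63, M_2 = 87/2.
On [-1, 0], p(t) = -5 - 1·(t + 1) + 153/4·(t + 1)² - 93/4·(t + 1)³.
With (t + 1) = 1/2: p(-1/2) = 37/32.

1.1563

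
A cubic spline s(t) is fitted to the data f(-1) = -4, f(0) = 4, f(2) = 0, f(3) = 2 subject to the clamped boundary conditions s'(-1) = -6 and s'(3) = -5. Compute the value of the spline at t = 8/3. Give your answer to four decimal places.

Write σ_i for s''(x_i). With h_i = 1, 2, 1 and divided differences Δ_i = 8, -2, 2, the continuity of s' gives the tridiagonal system
  1·σ_0 + 6·σ_1 + 2·σ_2 = 6(Δ_1 - Δ_0) = -60
  2·σ_1 + 6·σ_2 + 1·σ_3 = 6(Δ_2 - Δ_1) = 24
Clamped end conditions give two more equations: 2h_0·σ_0 + h_0·σ_1 = 6(Δ_0 - s'(-1)) = 84 and h_2·σ_2 + 2h_2·σ_3 = 6(s'(3) - Δ_2) = -42.
Solving: σ_0 = 272/5, σ_1 = -124/5, σ_2 = 86/5, σ_3 = -148/5.
On [2, 3], s(t) = 0 + 6/5·(t - 2) + 43/5·(t - 2)² - 39/5·(t - 2)³.
With (t - 2) = 2/3: s(8/3) = 104/45.

2.3111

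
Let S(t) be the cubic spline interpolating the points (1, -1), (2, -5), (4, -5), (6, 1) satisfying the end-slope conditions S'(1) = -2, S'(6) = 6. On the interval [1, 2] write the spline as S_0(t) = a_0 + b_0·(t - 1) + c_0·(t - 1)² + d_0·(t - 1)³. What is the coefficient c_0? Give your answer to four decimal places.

-4.3913

Write M_i for S''(x_i). With h_i = 1, 2, 2 and divided differences Δ_i = -4, 0, 3, the continuity of S' gives the tridiagonal system
  1·M_0 + 6·M_1 + 2·M_2 = 6(Δ_1 - Δ_0) = 24
  2·M_1 + 8·M_2 + 2·M_3 = 6(Δ_2 - Δ_1) = 18
Clamped end conditions give two more equations: 2h_0·M_0 + h_0·M_1 = 6(Δ_0 - S'(1)) = -12 and h_2·M_2 + 2h_2·M_3 = 6(S'(6) - Δ_2) = 18.
Solving the tridiagonal system: M_0 = -202/23, M_1 = 128/23, M_2 = -7/23, M_3 = 107/23.
On [1, 2], with S_0(t) = a_0 + b_0·(t - 1) + c_0·(t - 1)² + d_0·(t - 1)³: c_0 = M_0/2 = -101/23, d_0 = (M_1 - M_0)/(6h_0) = 55/23, b_0 = Δ_0 - h_0(2M_0 + M_1)/6 = -2.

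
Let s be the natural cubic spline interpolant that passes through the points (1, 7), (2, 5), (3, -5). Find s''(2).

-12

Put M_i = s'' at the i-th knot. Here h = (1, 1) and Δ = (-2, -10), so the interior equations h_(i-1)·M_(i-1) + 2(h_(i-1)+h_i)·M_i + h_i·M_(i+1) = 6(Δ_i − Δ_(i-1)) read
  1·M_0 + 4·M_1 + 1·M_2 = 6(Δ_1 - Δ_0) = -48
Natural end conditions: M_0 = M_2 = 0.
Hence M_0 = 0, M_1 = -12, M_2 = 0.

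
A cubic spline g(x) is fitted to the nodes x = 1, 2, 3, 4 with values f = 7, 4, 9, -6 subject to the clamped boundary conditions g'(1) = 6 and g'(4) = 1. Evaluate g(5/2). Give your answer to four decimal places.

Put M_i = g'' at the i-th knot. Here h = (1, 1, 1) and Δ = (-3, 5, -15), so the interior equations h_(i-1)·M_(i-1) + 2(h_(i-1)+h_i)·M_i + h_i·M_(i+1) = 6(Δ_i − Δ_(i-1)) read
  1·M_0 + 4·M_1 + 1·M_2 = 6(Δ_1 - Δ_0) = 48
  1·M_1 + 4·M_2 + 1·M_3 = 6(Δ_2 - Δ_1) = -120
Clamped end conditions give two more equations: 2h_0·M_0 + h_0·M_1 = 6(Δ_0 - g'(1)) = -54 and h_2·M_2 + 2h_2·M_3 = 6(g'(4) - Δ_2) = 96.
Hence M_0 = -692/15, M_1 = 574/15, M_2 = -884/15, M_3 = 1162/15.
On [2, 3], g(x) = 4 + 31/15·(x - 2) + 287/15·(x - 2)² - 81/5·(x - 2)³.
With (x - 2) = 1/2: g(5/2) = 187/24.

7.7917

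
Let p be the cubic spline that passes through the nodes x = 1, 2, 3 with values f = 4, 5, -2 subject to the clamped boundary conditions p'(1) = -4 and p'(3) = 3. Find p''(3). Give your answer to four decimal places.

Let σ_i = p''(x_i). Step sizes h_i = 1, 1; slopes of the chords Δ_i = (y_(i+1) - y_i)/h_i = 1, -7.
  1·σ_0 + 4·σ_1 + 1·σ_2 = 6(Δ_1 - Δ_0) = -48
Clamped end conditions give two more equations: 2h_0·σ_0 + h_0·σ_1 = 6(Δ_0 - p'(1)) = 30 and h_1·σ_1 + 2h_1·σ_2 = 6(p'(3) - Δ_1) = 60.
Solving: σ_0 = 61/2, σ_1 = -31, σ_2 = 91/2.

45.5000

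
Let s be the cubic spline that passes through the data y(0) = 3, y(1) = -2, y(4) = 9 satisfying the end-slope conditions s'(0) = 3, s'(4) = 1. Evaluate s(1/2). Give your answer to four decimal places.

With σ_i denoting the second derivative at x_i, h_i = 1, 3, and Δ_i = (y_(i+1) − y_i)/h_i = -5, 11/3:
  1·σ_0 + 8·σ_1 + 3·σ_2 = 6(Δ_1 - Δ_0) = 52
Clamped end conditions give two more equations: 2h_0·σ_0 + h_0·σ_1 = 6(Δ_0 - s'(0)) = -48 and h_1·σ_1 + 2h_1·σ_2 = 6(s'(4) - Δ_1) = -16.
Solving the tridiagonal system: σ_0 = -31, σ_1 = 14, σ_2 = -29/3.
On [0, 1], s(t) = 3 + 3·t - 31/2·t² + 15/2·t³.
With t = 1/2: s(1/2) = 25/16.

1.5625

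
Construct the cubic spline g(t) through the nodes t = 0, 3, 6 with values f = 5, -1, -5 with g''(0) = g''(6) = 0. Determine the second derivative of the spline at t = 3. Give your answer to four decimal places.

0.3333

With M_i denoting the second derivative at x_i, h_i = 3, 3, and Δ_i = (y_(i+1) − y_i)/h_i = -2, -4/3:
  3·M_0 + 12·M_1 + 3·M_2 = 6(Δ_1 - Δ_0) = 4
Natural end conditions: M_0 = M_2 = 0.
Forward elimination and back-substitution give M_0 = 0, M_1 = 1/3, M_2 = 0.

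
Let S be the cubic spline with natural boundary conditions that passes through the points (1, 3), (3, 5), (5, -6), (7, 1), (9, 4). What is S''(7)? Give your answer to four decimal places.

-3.8839

Put M_i = S'' at the i-th knot. Here h = (2, 2, 2, 2) and Δ = (1, -11/2, 7/2, 3/2), so the interior equations h_(i-1)·M_(i-1) + 2(h_(i-1)+h_i)·M_i + h_i·M_(i+1) = 6(Δ_i − Δ_(i-1)) read
  2·M_0 + 8·M_1 + 2·M_2 = 6(Δ_1 - Δ_0) = -39
  2·M_1 + 8·M_2 + 2·M_3 = 6(Δ_2 - Δ_1) = 54
  2·M_2 + 8·M_3 + 2·M_4 = 6(Δ_3 - Δ_2) = -12
Natural end conditions: M_0 = M_4 = 0.
Solving the tridiagonal system: M_0 = 0, M_1 = -813/112, M_2 = 267/28, M_3 = -435/112, M_4 = 0.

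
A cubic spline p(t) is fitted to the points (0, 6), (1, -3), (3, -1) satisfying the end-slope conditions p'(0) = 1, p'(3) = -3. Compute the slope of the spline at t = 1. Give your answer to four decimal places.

With M_i denoting the second derivative at x_i, h_i = 1, 2, and Δ_i = (y_(i+1) − y_i)/h_i = -9, 1:
  1·M_0 + 6·M_1 + 2·M_2 = 6(Δ_1 - Δ_0) = 60
Clamped end conditions give two more equations: 2h_0·M_0 + h_0·M_1 = 6(Δ_0 - p'(0)) = -60 and h_1·M_1 + 2h_1·M_2 = 6(p'(3) - Δ_1) = -24.
Hence M_0 = -124/3, M_1 = 68/3, M_2 = -52/3.
On [1, 3], p'(t) = b_1 + 2c_1·(t - 1) + 3d_1·(t - 1)² with b_1 = Δ_1 - h_1(2M_1 + M_2)/6 = -25/3, c_1 = M_1/2 = 34/3, d_1 = (M_2 - M_1)/(6h_1) = -10/3. So p'(1) = -25/3.

-8.3333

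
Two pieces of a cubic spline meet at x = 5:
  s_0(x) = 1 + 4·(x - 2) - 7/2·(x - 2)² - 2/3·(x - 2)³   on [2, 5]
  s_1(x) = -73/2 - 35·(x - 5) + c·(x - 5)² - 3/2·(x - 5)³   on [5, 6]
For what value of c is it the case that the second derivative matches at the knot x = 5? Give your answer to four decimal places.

s_0''(x) = -7 - 4·(x - 2), so s_0''(5) = -19. On the right, s_1''(5) = 2c, so c = -19/2.

-9.5000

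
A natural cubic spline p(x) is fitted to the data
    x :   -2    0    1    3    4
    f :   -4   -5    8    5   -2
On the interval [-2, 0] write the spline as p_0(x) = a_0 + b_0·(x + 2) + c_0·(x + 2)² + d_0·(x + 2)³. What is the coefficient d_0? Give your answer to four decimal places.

1.3656

Let m_i = p''(x_i). Step sizes h_i = 2, 1, 2, 1; slopes of the chords Δ_i = (y_(i+1) - y_i)/h_i = -1/2, 13, -3/2, -7.
  2·m_0 + 6·m_1 + 1·m_2 = 6(Δ_1 - Δ_0) = 81
  1·m_1 + 6·m_2 + 2·m_3 = 6(Δ_2 - Δ_1) = -87
  2·m_2 + 6·m_3 + 1·m_4 = 6(Δ_3 - Δ_2) = -33
Natural end conditions: m_0 = m_4 = 0.
Forward elimination and back-substitution give m_0 = 0, m_1 = 508/31, m_2 = -537/31, m_3 = 17/62, m_4 = 0.
On [-2, 0], with p_0(x) = a_0 + b_0·(x + 2) + c_0·(x + 2)² + d_0·(x + 2)³: c_0 = m_0/2 = 0, d_0 = (m_1 - m_0)/(6h_0) = 127/93, b_0 = Δ_0 - h_0(2m_0 + m_1)/6 = -1109/186.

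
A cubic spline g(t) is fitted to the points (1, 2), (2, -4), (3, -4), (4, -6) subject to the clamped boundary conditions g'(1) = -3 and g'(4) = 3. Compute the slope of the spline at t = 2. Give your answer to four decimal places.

Write m_i for g''(x_i). With h_i = 1, 1, 1 and divided differences Δ_i = -6, 0, -2, the continuity of g' gives the tridiagonal system
  1·m_0 + 4·m_1 + 1·m_2 = 6(Δ_1 - Δ_0) = 36
  1·m_1 + 4·m_2 + 1·m_3 = 6(Δ_2 - Δ_1) = -12
Clamped end conditions give two more equations: 2h_0·m_0 + h_0·m_1 = 6(Δ_0 - g'(1)) = -18 and h_2·m_2 + 2h_2·m_3 = 6(g'(4) - Δ_2) = 30.
Solving the tridiagonal system: m_0 = -86/5, m_1 = 82/5, m_2 = -62/5, m_3 = 106/5.
On [2, 3], g'(t) = b_1 + 2c_1·(t - 2) + 3d_1·(t - 2)² with b_1 = Δ_1 - h_1(2m_1 + m_2)/6 = -17/5, c_1 = m_1/2 = 41/5, d_1 = (m_2 - m_1)/(6h_1) = -24/5. So g'(2) = -17/5.

-3.4000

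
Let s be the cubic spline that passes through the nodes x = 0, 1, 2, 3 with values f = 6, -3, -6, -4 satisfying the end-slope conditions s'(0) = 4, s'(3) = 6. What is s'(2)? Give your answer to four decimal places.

0.2667

Let M_i = s''(x_i). Step sizes h_i = 1, 1, 1; slopes of the chords Δ_i = (y_(i+1) - y_i)/h_i = -9, -3, 2.
  1·M_0 + 4·M_1 + 1·M_2 = 6(Δ_1 - Δ_0) = 36
  1·M_1 + 4·M_2 + 1·M_3 = 6(Δ_2 - Δ_1) = 30
Clamped end conditions give two more equations: 2h_0·M_0 + h_0·M_1 = 6(Δ_0 - s'(0)) = -78 and h_2·M_2 + 2h_2·M_3 = 6(s'(3) - Δ_2) = 24.
Hence M_0 = -748/15, M_1 = 326/15, M_2 = -16/15, M_3 = 188/15.
On [2, 3], s'(x) = b_2 + 2c_2·(x - 2) + 3d_2·(x - 2)² with b_2 = Δ_2 - h_2(2M_2 + M_3)/6 = 4/15, c_2 = M_2/2 = -8/15, d_2 = (M_3 - M_2)/(6h_2) = 34/15. So s'(2) = 4/15.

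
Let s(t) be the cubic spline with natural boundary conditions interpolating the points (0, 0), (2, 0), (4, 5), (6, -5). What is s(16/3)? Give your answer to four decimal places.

-0.3827

Write m_i for s''(x_i). With h_i = 2, 2, 2 and divided differences Δ_i = 0, 5/2, -5, the continuity of s' gives the tridiagonal system
  2·m_0 + 8·m_1 + 2·m_2 = 6(Δ_1 - Δ_0) = 15
  2·m_1 + 8·m_2 + 2·m_3 = 6(Δ_2 - Δ_1) = -45
Natural end conditions: m_0 = m_3 = 0.
Forward elimination and back-substitution give m_0 = 0, m_1 = 7/2, m_2 = -13/2, m_3 = 0.
On [4, 6], s(t) = 5 - 2/3·(t - 4) - 13/4·(t - 4)² + 13/24·(t - 4)³.
With (t - 4) = 4/3: s(16/3) = -31/81.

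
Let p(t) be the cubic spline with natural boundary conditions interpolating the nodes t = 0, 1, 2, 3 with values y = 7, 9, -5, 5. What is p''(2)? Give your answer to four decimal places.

44.8000

Write M_i for p''(x_i). With h_i = 1, 1, 1 and divided differences Δ_i = 2, -14, 10, the continuity of p' gives the tridiagonal system
  1·M_0 + 4·M_1 + 1·M_2 = 6(Δ_1 - Δ_0) = -96
  1·M_1 + 4·M_2 + 1·M_3 = 6(Δ_2 - Δ_1) = 144
Natural end conditions: M_0 = M_3 = 0.
Forward elimination and back-substitution give M_0 = 0, M_1 = -176/5, M_2 = 224/5, M_3 = 0.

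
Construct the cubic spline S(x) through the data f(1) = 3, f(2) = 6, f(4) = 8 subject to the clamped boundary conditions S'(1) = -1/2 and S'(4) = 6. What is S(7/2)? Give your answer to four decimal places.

Put m_i = S'' at the i-th knot. Here h = (1, 2) and Δ = (3, 1), so the interior equations h_(i-1)·m_(i-1) + 2(h_(i-1)+h_i)·m_i + h_i·m_(i+1) = 6(Δ_i − Δ_(i-1)) read
  1·m_0 + 6·m_1 + 2·m_2 = 6(Δ_1 - Δ_0) = -12
Clamped end conditions give two more equations: 2h_0·m_0 + h_0·m_1 = 6(Δ_0 - S'(1)) = 21 and h_1·m_1 + 2h_1·m_2 = 6(S'(4) - Δ_1) = 30.
Solving: m_0 = 44/3, m_1 = -25/3, m_2 = 35/3.
On [2, 4], S(x) = 6 + 8/3·(x - 2) - 25/6·(x - 2)² + 5/3·(x - 2)³.
With (x - 2) = 3/2: S(7/2) = 25/4.

6.2500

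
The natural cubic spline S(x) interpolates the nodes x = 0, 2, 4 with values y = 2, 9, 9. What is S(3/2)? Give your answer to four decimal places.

Let M_i = S''(x_i). Step sizes h_i = 2, 2; slopes of the chords Δ_i = (y_(i+1) - y_i)/h_i = 7/2, 0.
  2·M_0 + 8·M_1 + 2·M_2 = 6(Δ_1 - Δ_0) = -21
Natural end conditions: M_0 = M_2 = 0.
Forward elimination and back-substitution give M_0 = 0, M_1 = -21/8, M_2 = 0.
On [0, 2], S(x) = 2 + 35/8·x + 0·x² - 7/32·x³.
With x = 3/2: S(3/2) = 2003/256.

7.8242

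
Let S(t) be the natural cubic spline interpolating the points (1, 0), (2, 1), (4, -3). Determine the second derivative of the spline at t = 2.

With σ_i denoting the second derivative at x_i, h_i = 1, 2, and Δ_i = (y_(i+1) − y_i)/h_i = 1, -2:
  1·σ_0 + 6·σ_1 + 2·σ_2 = 6(Δ_1 - Δ_0) = -18
Natural end conditions: σ_0 = σ_2 = 0.
Solving: σ_0 = 0, σ_1 = -3, σ_2 = 0.

-3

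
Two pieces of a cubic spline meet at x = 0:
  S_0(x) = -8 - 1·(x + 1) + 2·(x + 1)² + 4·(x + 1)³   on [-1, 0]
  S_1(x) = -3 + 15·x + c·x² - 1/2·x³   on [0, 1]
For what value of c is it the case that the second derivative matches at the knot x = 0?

S_0''(x) = 4 + 24·(x + 1), so S_0''(0) = 28. On the right, S_1''(0) = 2c, so c = 14.

14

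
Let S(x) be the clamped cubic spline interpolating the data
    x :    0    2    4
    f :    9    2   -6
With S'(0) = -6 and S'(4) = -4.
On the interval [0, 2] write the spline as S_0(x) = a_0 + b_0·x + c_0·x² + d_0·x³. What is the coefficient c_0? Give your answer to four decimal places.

2.3125

Let σ_i = S''(x_i). Step sizes h_i = 2, 2; slopes of the chords Δ_i = (y_(i+1) - y_i)/h_i = -7/2, -4.
  2·σ_0 + 8·σ_1 + 2·σ_2 = 6(Δ_1 - Δ_0) = -3
Clamped end conditions give two more equations: 2h_0·σ_0 + h_0·σ_1 = 6(Δ_0 - S'(0)) = 15 and h_1·σ_1 + 2h_1·σ_2 = 6(S'(4) - Δ_1) = 0.
Solving the tridiagonal system: σ_0 = 37/8, σ_1 = -7/4, σ_2 = 7/8.
On [0, 2], with S_0(x) = a_0 + b_0·x + c_0·x² + d_0·x³: c_0 = σ_0/2 = 37/16, d_0 = (σ_1 - σ_0)/(6h_0) = -17/32, b_0 = Δ_0 - h_0(2σ_0 + σ_1)/6 = -6.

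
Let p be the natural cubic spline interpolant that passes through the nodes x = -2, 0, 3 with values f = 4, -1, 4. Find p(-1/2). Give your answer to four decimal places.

-0.2969

Write M_i for p''(x_i). With h_i = 2, 3 and divided differences Δ_i = -5/2, 5/3, the continuity of p' gives the tridiagonal system
  2·M_0 + 10·M_1 + 3·M_2 = 6(Δ_1 - Δ_0) = 25
Natural end conditions: M_0 = M_2 = 0.
Solving: M_0 = 0, M_1 = 5/2, M_2 = 0.
On [-2, 0], p(x) = 4 - 10/3·(x + 2) + 0·(x + 2)² + 5/24·(x + 2)³.
With (x + 2) = 3/2: p(-1/2) = -19/64.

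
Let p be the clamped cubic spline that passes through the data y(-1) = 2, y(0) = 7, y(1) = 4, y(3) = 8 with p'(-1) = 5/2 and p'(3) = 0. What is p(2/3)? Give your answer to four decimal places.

5.2593

With M_i denoting the second derivative at x_i, h_i = 1, 1, 2, and Δ_i = (y_(i+1) − y_i)/h_i = 5, -3, 2:
  1·M_0 + 4·M_1 + 1·M_2 = 6(Δ_1 - Δ_0) = -48
  1·M_1 + 6·M_2 + 2·M_3 = 6(Δ_2 - Δ_1) = 30
Clamped end conditions give two more equations: 2h_0·M_0 + h_0·M_1 = 6(Δ_0 - p'(-1)) = 15 and h_2·M_2 + 2h_2·M_3 = 6(p'(3) - Δ_2) = -12.
Solving: M_0 = 17, M_1 = -19, M_2 = 11, M_3 = -17/2.
On [0, 1], p(t) = 7 + 3/2·t - 19/2·t² + 5·t³.
With t = 2/3: p(2/3) = 142/27.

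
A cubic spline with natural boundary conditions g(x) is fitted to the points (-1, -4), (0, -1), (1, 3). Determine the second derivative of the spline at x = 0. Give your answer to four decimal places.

Let M_i = g''(x_i). Step sizes h_i = 1, 1; slopes of the chords Δ_i = (y_(i+1) - y_i)/h_i = 3, 4.
  1·M_0 + 4·M_1 + 1·M_2 = 6(Δ_1 - Δ_0) = 6
Natural end conditions: M_0 = M_2 = 0.
Solving the tridiagonal system: M_0 = 0, M_1 = 3/2, M_2 = 0.

1.5000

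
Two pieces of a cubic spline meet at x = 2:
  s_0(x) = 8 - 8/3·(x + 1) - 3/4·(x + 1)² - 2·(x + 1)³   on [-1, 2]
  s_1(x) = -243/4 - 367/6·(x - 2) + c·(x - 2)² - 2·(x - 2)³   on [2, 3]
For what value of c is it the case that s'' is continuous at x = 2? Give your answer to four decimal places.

s_0''(x) = -3/2 - 12·(x + 1), so s_0''(2) = -75/2. On the right, s_1''(2) = 2c, so c = -75/4.

-18.7500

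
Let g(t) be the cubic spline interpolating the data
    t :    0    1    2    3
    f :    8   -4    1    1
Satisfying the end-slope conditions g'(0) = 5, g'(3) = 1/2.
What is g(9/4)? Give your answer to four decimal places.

Write M_i for g''(x_i). With h_i = 1, 1, 1 and divided differences Δ_i = -12, 5, 0, the continuity of g' gives the tridiagonal system
  1·M_0 + 4·M_1 + 1·M_2 = 6(Δ_1 - Δ_0) = 102
  1·M_1 + 4·M_2 + 1·M_3 = 6(Δ_2 - Δ_1) = -30
Clamped end conditions give two more equations: 2h_0·M_0 + h_0·M_1 = 6(Δ_0 - g'(0)) = -102 and h_2·M_2 + 2h_2·M_3 = 6(g'(3) - Δ_2) = 3.
Solving the tridiagonal system: M_0 = -381/5, M_1 = 252/5, M_2 = -117/5, M_3 = 66/5.
On [2, 3], g(t) = 1 + 28/5·(t - 2) - 117/10·(t - 2)² + 61/10·(t - 2)³.
With (t - 2) = 1/4: g(9/4) = 1129/640.

1.7641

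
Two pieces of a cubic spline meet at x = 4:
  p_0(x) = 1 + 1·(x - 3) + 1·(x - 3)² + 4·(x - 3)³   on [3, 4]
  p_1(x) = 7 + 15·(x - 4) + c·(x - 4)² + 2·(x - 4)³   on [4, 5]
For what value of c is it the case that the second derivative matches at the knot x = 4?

p_0''(x) = 2 + 24·(x - 3), so p_0''(4) = 26. On the right, p_1''(4) = 2c, so c = 13.

13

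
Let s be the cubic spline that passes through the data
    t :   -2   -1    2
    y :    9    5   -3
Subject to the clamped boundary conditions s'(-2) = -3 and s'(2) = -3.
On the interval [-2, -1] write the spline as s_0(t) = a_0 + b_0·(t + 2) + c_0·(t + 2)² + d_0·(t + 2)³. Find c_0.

Let M_i = s''(x_i). Step sizes h_i = 1, 3; slopes of the chords Δ_i = (y_(i+1) - y_i)/h_i = -4, -8/3.
  1·M_0 + 8·M_1 + 3·M_2 = 6(Δ_1 - Δ_0) = 8
Clamped end conditions give two more equations: 2h_0·M_0 + h_0·M_1 = 6(Δ_0 - s'(-2)) = -6 and h_1·M_1 + 2h_1·M_2 = 6(s'(2) - Δ_1) = -2.
Hence M_0 = -4, M_1 = 2, M_2 = -4/3.
On [-2, -1], with s_0(t) = a_0 + b_0·(t + 2) + c_0·(t + 2)² + d_0·(t + 2)³: c_0 = M_0/2 = -2, d_0 = (M_1 - M_0)/(6h_0) = 1, b_0 = Δ_0 - h_0(2M_0 + M_1)/6 = -3.

-2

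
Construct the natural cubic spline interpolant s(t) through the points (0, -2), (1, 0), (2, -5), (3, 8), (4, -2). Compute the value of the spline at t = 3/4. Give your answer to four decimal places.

With M_i denoting the second derivative at x_i, h_i = 1, 1, 1, 1, and Δ_i = (y_(i+1) − y_i)/h_i = 2, -5, 13, -10:
  1·M_0 + 4·M_1 + 1·M_2 = 6(Δ_1 - Δ_0) = -42
  1·M_1 + 4·M_2 + 1·M_3 = 6(Δ_2 - Δ_1) = 108
  1·M_2 + 4·M_3 + 1·M_4 = 6(Δ_3 - Δ_2) = -138
Natural end conditions: M_0 = M_4 = 0.
Hence M_0 = 0, M_1 = -150/7, M_2 = 306/7, M_3 = -318/7, M_4 = 0.
On [0, 1], s(t) = -2 + 39/7·t + 0·t² - 25/7·t³.
With t = 3/4: s(3/4) = 43/64.

0.6719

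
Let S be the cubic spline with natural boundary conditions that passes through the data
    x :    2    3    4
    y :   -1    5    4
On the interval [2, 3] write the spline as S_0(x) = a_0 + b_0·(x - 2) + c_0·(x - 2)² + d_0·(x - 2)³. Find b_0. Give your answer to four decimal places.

Put M_i = S'' at the i-th knot. Here h = (1, 1) and Δ = (6, -1), so the interior equations h_(i-1)·M_(i-1) + 2(h_(i-1)+h_i)·M_i + h_i·M_(i+1) = 6(Δ_i − Δ_(i-1)) read
  1·M_0 + 4·M_1 + 1·M_2 = 6(Δ_1 - Δ_0) = -42
Natural end conditions: M_0 = M_2 = 0.
Hence M_0 = 0, M_1 = -21/2, M_2 = 0.
On [2, 3], with S_0(x) = a_0 + b_0·(x - 2) + c_0·(x - 2)² + d_0·(x - 2)³: c_0 = M_0/2 = 0, d_0 = (M_1 - M_0)/(6h_0) = -7/4, b_0 = Δ_0 - h_0(2M_0 + M_1)/6 = 31/4.

7.7500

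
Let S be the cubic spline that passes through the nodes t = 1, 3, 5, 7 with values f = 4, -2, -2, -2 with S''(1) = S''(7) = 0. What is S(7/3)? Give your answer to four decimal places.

-0.5926

Put M_i = S'' at the i-th knot. Here h = (2, 2, 2) and Δ = (-3, 0, 0), so the interior equations h_(i-1)·M_(i-1) + 2(h_(i-1)+h_i)·M_i + h_i·M_(i+1) = 6(Δ_i − Δ_(i-1)) read
  2·M_0 + 8·M_1 + 2·M_2 = 6(Δ_1 - Δ_0) = 18
  2·M_1 + 8·M_2 + 2·M_3 = 6(Δ_2 - Δ_1) = 0
Natural end conditions: M_0 = M_3 = 0.
Hence M_0 = 0, M_1 = 12/5, M_2 = -3/5, M_3 = 0.
On [1, 3], S(t) = 4 - 19/5·(t - 1) + 0·(t - 1)² + 1/5·(t - 1)³.
With (t - 1) = 4/3: S(7/3) = -16/27.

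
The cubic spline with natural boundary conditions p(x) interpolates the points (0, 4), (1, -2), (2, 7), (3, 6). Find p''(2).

-22

Let M_i = p''(x_i). Step sizes h_i = 1, 1, 1; slopes of the chords Δ_i = (y_(i+1) - y_i)/h_i = -6, 9, -1.
  1·M_0 + 4·M_1 + 1·M_2 = 6(Δ_1 - Δ_0) = 90
  1·M_1 + 4·M_2 + 1·M_3 = 6(Δ_2 - Δ_1) = -60
Natural end conditions: M_0 = M_3 = 0.
Forward elimination and back-substitution give M_0 = 0, M_1 = 28, M_2 = -22, M_3 = 0.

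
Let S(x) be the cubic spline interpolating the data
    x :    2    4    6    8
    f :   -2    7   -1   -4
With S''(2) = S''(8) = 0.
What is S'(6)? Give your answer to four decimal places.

Put σ_i = S'' at the i-th knot. Here h = (2, 2, 2) and Δ = (9/2, -4, -3/2), so the interior equations h_(i-1)·σ_(i-1) + 2(h_(i-1)+h_i)·σ_i + h_i·σ_(i+1) = 6(Δ_i − Δ_(i-1)) read
  2·σ_0 + 8·σ_1 + 2·σ_2 = 6(Δ_1 - Δ_0) = -51
  2·σ_1 + 8·σ_2 + 2·σ_3 = 6(Δ_2 - Δ_1) = 15
Natural end conditions: σ_0 = σ_3 = 0.
Forward elimination and back-substitution give σ_0 = 0, σ_1 = -73/10, σ_2 = 37/10, σ_3 = 0.
On [6, 8], S'(x) = b_2 + 2c_2·(x - 6) + 3d_2·(x - 6)² with b_2 = Δ_2 - h_2(2σ_2 + σ_3)/6 = -119/30, c_2 = σ_2/2 = 37/20, d_2 = (σ_3 - σ_2)/(6h_2) = -37/120. So S'(6) = -119/30.

-3.9667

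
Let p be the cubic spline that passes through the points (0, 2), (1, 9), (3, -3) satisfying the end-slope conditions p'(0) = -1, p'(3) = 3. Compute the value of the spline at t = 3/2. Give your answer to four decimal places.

7.9219

Let m_i = p''(x_i). Step sizes h_i = 1, 2; slopes of the chords Δ_i = (y_(i+1) - y_i)/h_i = 7, -6.
  1·m_0 + 6·m_1 + 2·m_2 = 6(Δ_1 - Δ_0) = -78
Clamped end conditions give two more equations: 2h_0·m_0 + h_0·m_1 = 6(Δ_0 - p'(0)) = 48 and h_1·m_1 + 2h_1·m_2 = 6(p'(3) - Δ_1) = 54.
Solving: m_0 = 115/3, m_1 = -86/3, m_2 = 167/6.
On [1, 3], p(t) = 9 + 23/6·(t - 1) - 43/3·(t - 1)² + 113/24·(t - 1)³.
With (t - 1) = 1/2: p(3/2) = 507/64.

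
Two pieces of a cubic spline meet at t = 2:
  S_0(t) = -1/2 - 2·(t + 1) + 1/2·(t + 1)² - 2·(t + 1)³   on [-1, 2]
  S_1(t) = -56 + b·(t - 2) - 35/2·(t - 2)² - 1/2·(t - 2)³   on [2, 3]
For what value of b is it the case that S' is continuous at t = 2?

S_0'(t) = -2 + 1·(t + 1) - 6·(t + 1)², so S_0'(2) = -53. On the right, S_1'(2) = b, so b = -53.

-53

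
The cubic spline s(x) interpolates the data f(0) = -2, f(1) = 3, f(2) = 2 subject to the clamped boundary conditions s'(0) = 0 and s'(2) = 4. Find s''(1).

-22

With M_i denoting the second derivative at x_i, h_i = 1, 1, and Δ_i = (y_(i+1) − y_i)/h_i = 5, -1:
  1·M_0 + 4·M_1 + 1·M_2 = 6(Δ_1 - Δ_0) = -36
Clamped end conditions give two more equations: 2h_0·M_0 + h_0·M_1 = 6(Δ_0 - s'(0)) = 30 and h_1·M_1 + 2h_1·M_2 = 6(s'(2) - Δ_1) = 30.
Solving: M_0 = 26, M_1 = -22, M_2 = 26.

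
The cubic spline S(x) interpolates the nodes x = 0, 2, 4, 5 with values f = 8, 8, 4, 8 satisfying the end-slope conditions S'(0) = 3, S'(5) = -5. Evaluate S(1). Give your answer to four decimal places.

9.6413

With m_i denoting the second derivative at x_i, h_i = 2, 2, 1, and Δ_i = (y_(i+1) − y_i)/h_i = 0, -2, 4:
  2·m_0 + 8·m_1 + 2·m_2 = 6(Δ_1 - Δ_0) = -12
  2·m_1 + 6·m_2 + 1·m_3 = 6(Δ_2 - Δ_1) = 36
Clamped end conditions give two more equations: 2h_0·m_0 + h_0·m_1 = 6(Δ_0 - S'(0)) = -18 and h_2·m_2 + 2h_2·m_3 = 6(S'(5) - Δ_2) = -54.
Forward elimination and back-substitution give m_0 = -56/23, m_1 = -95/23, m_2 = 298/23, m_3 = -770/23.
On [0, 2], S(x) = 8 + 3·x - 28/23·x² - 13/92·x³.
With x = 1: S(1) = 887/92.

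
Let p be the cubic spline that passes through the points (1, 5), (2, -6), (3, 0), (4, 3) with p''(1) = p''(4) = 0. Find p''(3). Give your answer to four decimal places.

Put M_i = p'' at the i-th knot. Here h = (1, 1, 1) and Δ = (-11, 6, 3), so the interior equations h_(i-1)·M_(i-1) + 2(h_(i-1)+h_i)·M_i + h_i·M_(i+1) = 6(Δ_i − Δ_(i-1)) read
  1·M_0 + 4·M_1 + 1·M_2 = 6(Δ_1 - Δ_0) = 102
  1·M_1 + 4·M_2 + 1·M_3 = 6(Δ_2 - Δ_1) = -18
Natural end conditions: M_0 = M_3 = 0.
Solving the tridiagonal system: M_0 = 0, M_1 = 142/5, M_2 = -58/5, M_3 = 0.

-11.6000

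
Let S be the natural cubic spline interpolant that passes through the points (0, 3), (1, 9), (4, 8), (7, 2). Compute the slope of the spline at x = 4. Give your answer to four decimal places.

With M_i denoting the second derivative at x_i, h_i = 1, 3, 3, and Δ_i = (y_(i+1) − y_i)/h_i = 6, -1/3, -2:
  1·M_0 + 8·M_1 + 3·M_2 = 6(Δ_1 - Δ_0) = -38
  3·M_1 + 12·M_2 + 3·M_3 = 6(Δ_2 - Δ_1) = -10
Natural end conditions: M_0 = M_3 = 0.
Hence M_0 = 0, M_1 = -142/29, M_2 = 34/87, M_3 = 0.
On [4, 7], S'(x) = b_2 + 2c_2·(x - 4) + 3d_2·(x - 4)² with b_2 = Δ_2 - h_2(2M_2 + M_3)/6 = -208/87, c_2 = M_2/2 = 17/87, d_2 = (M_3 - M_2)/(6h_2) = -17/783. So S'(4) = -208/87.

-2.3908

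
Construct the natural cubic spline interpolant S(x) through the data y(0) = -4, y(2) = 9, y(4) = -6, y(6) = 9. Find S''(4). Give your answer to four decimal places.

Put σ_i = S'' at the i-th knot. Here h = (2, 2, 2) and Δ = (13/2, -15/2, 15/2), so the interior equations h_(i-1)·σ_(i-1) + 2(h_(i-1)+h_i)·σ_i + h_i·σ_(i+1) = 6(Δ_i − Δ_(i-1)) read
  2·σ_0 + 8·σ_1 + 2·σ_2 = 6(Δ_1 - Δ_0) = -84
  2·σ_1 + 8·σ_2 + 2·σ_3 = 6(Δ_2 - Δ_1) = 90
Natural end conditions: σ_0 = σ_3 = 0.
Hence σ_0 = 0, σ_1 = -71/5, σ_2 = 74/5, σ_3 = 0.

14.8000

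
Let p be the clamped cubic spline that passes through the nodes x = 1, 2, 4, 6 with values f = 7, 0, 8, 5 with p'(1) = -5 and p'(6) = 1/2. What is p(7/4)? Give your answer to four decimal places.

1.3913

With M_i denoting the second derivative at x_i, h_i = 1, 2, 2, and Δ_i = (y_(i+1) − y_i)/h_i = -7, 4, -3/2:
  1·M_0 + 6·M_1 + 2·M_2 = 6(Δ_1 - Δ_0) = 66
  2·M_1 + 8·M_2 + 2·M_3 = 6(Δ_2 - Δ_1) = -33
Clamped end conditions give two more equations: 2h_0·M_0 + h_0·M_1 = 6(Δ_0 - p'(1)) = -12 and h_2·M_2 + 2h_2·M_3 = 6(p'(6) - Δ_2) = 12.
Hence M_0 = -332/23, M_1 = 388/23, M_2 = -239/23, M_3 = 377/46.
On [1, 2], p(x) = 7 - 5·(x - 1) - 166/23·(x - 1)² + 120/23·(x - 1)³.
With (x - 1) = 3/4: p(7/4) = 32/23.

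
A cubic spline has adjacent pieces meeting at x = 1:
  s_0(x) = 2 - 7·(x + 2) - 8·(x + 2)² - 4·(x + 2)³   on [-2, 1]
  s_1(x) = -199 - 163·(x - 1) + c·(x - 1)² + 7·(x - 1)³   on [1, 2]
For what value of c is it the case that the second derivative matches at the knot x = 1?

s_0''(x) = -16 - 24·(x + 2), so s_0''(1) = -88. On the right, s_1''(1) = 2c, so c = -44.

-44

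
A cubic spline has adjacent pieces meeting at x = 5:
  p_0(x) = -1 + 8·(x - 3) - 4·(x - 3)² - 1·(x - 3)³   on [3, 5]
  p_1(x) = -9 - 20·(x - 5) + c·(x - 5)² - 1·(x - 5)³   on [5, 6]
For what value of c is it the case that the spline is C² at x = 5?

-10

p_0''(x) = -8 - 6·(x - 3), so p_0''(5) = -20. On the right, p_1''(5) = 2c, so c = -10.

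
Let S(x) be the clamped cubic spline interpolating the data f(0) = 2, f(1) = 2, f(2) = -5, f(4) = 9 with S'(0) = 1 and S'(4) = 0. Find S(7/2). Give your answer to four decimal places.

6.6420

Put m_i = S'' at the i-th knot. Here h = (1, 1, 2) and Δ = (0, -7, 7), so the interior equations h_(i-1)·m_(i-1) + 2(h_(i-1)+h_i)·m_i + h_i·m_(i+1) = 6(Δ_i − Δ_(i-1)) read
  1·m_0 + 4·m_1 + 1·m_2 = 6(Δ_1 - Δ_0) = -42
  1·m_1 + 6·m_2 + 2·m_3 = 6(Δ_2 - Δ_1) = 84
Clamped end conditions give two more equations: 2h_0·m_0 + h_0·m_1 = 6(Δ_0 - S'(0)) = -6 and h_2·m_2 + 2h_2·m_3 = 6(S'(4) - Δ_2) = -42.
Solving: m_0 = 67/11, m_1 = -200/11, m_2 = 271/11, m_3 = -251/11.
On [2, 4], S(x) = -5 - 20/11·(x - 2) + 271/22·(x - 2)² - 87/22·(x - 2)³.
With (x - 2) = 3/2: S(7/2) = 1169/176.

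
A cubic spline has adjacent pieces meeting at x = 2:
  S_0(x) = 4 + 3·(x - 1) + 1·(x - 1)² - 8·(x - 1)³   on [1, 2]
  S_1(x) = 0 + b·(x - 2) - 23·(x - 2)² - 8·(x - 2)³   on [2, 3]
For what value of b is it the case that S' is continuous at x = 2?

S_0'(x) = 3 + 2·(x - 1) - 24·(x - 1)², so S_0'(2) = -19. On the right, S_1'(2) = b, so b = -19.

-19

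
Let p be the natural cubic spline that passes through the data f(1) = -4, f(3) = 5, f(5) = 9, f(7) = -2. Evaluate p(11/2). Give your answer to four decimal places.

7.4531

Write M_i for p''(x_i). With h_i = 2, 2, 2 and divided differences Δ_i = 9/2, 2, -11/2, the continuity of p' gives the tridiagonal system
  2·M_0 + 8·M_1 + 2·M_2 = 6(Δ_1 - Δ_0) = -15
  2·M_1 + 8·M_2 + 2·M_3 = 6(Δ_2 - Δ_1) = -45
Natural end conditions: M_0 = M_3 = 0.
Solving the tridiagonal system: M_0 = 0, M_1 = -1/2, M_2 = -11/2, M_3 = 0.
On [5, 7], p(x) = 9 - 11/6·(x - 5) - 11/4·(x - 5)² + 11/24·(x - 5)³.
With (x - 5) = 1/2: p(11/2) = 477/64.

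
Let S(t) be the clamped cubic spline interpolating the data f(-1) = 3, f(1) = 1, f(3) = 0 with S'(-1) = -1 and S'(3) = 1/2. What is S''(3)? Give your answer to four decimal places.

1.5000

Let M_i = S''(x_i). Step sizes h_i = 2, 2; slopes of the chords Δ_i = (y_(i+1) - y_i)/h_i = -1, -1/2.
  2·M_0 + 8·M_1 + 2·M_2 = 6(Δ_1 - Δ_0) = 3
Clamped end conditions give two more equations: 2h_0·M_0 + h_0·M_1 = 6(Δ_0 - S'(-1)) = 0 and h_1·M_1 + 2h_1·M_2 = 6(S'(3) - Δ_1) = 6.
Hence M_0 = 0, M_1 = 0, M_2 = 3/2.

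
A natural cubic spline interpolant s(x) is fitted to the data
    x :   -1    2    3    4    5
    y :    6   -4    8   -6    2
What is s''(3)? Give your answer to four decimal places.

-55.3103

With M_i denoting the second derivative at x_i, h_i = 3, 1, 1, 1, and Δ_i = (y_(i+1) − y_i)/h_i = -10/3, 12, -14, 8:
  3·M_0 + 8·M_1 + 1·M_2 = 6(Δ_1 - Δ_0) = 92
  1·M_1 + 4·M_2 + 1·M_3 = 6(Δ_2 - Δ_1) = -156
  1·M_2 + 4·M_3 + 1·M_4 = 6(Δ_3 - Δ_2) = 132
Natural end conditions: M_0 = M_4 = 0.
Forward elimination and back-substitution give M_0 = 0, M_1 = 534/29, M_2 = -1604/29, M_3 = 1358/29, M_4 = 0.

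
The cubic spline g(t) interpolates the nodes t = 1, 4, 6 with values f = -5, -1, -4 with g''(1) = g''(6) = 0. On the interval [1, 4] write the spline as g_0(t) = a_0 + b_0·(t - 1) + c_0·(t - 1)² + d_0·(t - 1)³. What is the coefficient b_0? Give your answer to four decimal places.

2.1833

Write M_i for g''(x_i). With h_i = 3, 2 and divided differences Δ_i = 4/3, -3/2, the continuity of g' gives the tridiagonal system
  3·M_0 + 10·M_1 + 2·M_2 = 6(Δ_1 - Δ_0) = -17
Natural end conditions: M_0 = M_2 = 0.
Forward elimination and back-substitution give M_0 = 0, M_1 = -17/10, M_2 = 0.
On [1, 4], with g_0(t) = a_0 + b_0·(t - 1) + c_0·(t - 1)² + d_0·(t - 1)³: c_0 = M_0/2 = 0, d_0 = (M_1 - M_0)/(6h_0) = -17/180, b_0 = Δ_0 - h_0(2M_0 + M_1)/6 = 131/60.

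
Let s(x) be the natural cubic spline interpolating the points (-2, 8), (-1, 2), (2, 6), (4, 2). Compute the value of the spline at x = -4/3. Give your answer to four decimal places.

3.5653

Let m_i = s''(x_i). Step sizes h_i = 1, 3, 2; slopes of the chords Δ_i = (y_(i+1) - y_i)/h_i = -6, 4/3, -2.
  1·m_0 + 8·m_1 + 3·m_2 = 6(Δ_1 - Δ_0) = 44
  3·m_1 + 10·m_2 + 2·m_3 = 6(Δ_2 - Δ_1) = -20
Natural end conditions: m_0 = m_3 = 0.
Solving: m_0 = 0, m_1 = 500/71, m_2 = -292/71, m_3 = 0.
On [-2, -1], s(x) = 8 - 1528/213·(x + 2) + 0·(x + 2)² + 250/213·(x + 2)³.
With (x + 2) = 2/3: s(-4/3) = 20504/5751.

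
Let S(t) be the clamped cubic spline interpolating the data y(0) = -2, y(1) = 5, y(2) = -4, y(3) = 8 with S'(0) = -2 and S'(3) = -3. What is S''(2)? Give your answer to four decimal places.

Write σ_i for S''(x_i). With h_i = 1, 1, 1 and divided differences Δ_i = 7, -9, 12, the continuity of S' gives the tridiagonal system
  1·σ_0 + 4·σ_1 + 1·σ_2 = 6(Δ_1 - Δ_0) = -96
  1·σ_1 + 4·σ_2 + 1·σ_3 = 6(Δ_2 - Δ_1) = 126
Clamped end conditions give two more equations: 2h_0·σ_0 + h_0·σ_1 = 6(Δ_0 - S'(0)) = 54 and h_2·σ_2 + 2h_2·σ_3 = 6(S'(3) - Δ_2) = -90.
Forward elimination and back-substitution give σ_0 = 806/15, σ_1 = -802/15, σ_2 = 962/15, σ_3 = -1156/15.

64.1333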